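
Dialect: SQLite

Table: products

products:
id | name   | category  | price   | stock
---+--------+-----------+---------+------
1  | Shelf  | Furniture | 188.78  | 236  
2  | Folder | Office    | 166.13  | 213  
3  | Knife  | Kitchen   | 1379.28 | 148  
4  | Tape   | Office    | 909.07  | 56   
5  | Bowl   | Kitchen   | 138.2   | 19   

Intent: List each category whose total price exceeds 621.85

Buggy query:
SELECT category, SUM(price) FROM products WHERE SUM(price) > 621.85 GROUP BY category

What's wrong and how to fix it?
Bug: WHERE runs before GROUP BY, so aggregates aren't available there

Fix: Move the aggregate condition to a HAVING clause

Corrected query:
SELECT category, SUM(price) FROM products GROUP BY category HAVING SUM(price) > 621.85

Result:
category | SUM(price)
---------+-----------
Kitchen  | 1517.48   
Office   | 1075.2    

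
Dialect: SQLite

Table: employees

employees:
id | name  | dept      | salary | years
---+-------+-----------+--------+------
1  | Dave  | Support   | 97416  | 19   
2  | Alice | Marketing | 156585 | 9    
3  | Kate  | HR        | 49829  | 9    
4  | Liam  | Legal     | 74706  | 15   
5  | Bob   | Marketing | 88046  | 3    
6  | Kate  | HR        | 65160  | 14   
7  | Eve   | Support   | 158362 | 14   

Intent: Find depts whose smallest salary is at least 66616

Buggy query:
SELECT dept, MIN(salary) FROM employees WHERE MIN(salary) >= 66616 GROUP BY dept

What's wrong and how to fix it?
Bug: Aggregates like MIN are computed per group after WHERE runs

Fix: Use HAVING for the per-group MIN condition

Corrected query:
SELECT dept, MIN(salary) FROM employees GROUP BY dept HAVING MIN(salary) >= 66616

Result:
dept      | MIN(salary)
----------+------------
Legal     | 74706      
Marketing | 88046      
Support   | 97416      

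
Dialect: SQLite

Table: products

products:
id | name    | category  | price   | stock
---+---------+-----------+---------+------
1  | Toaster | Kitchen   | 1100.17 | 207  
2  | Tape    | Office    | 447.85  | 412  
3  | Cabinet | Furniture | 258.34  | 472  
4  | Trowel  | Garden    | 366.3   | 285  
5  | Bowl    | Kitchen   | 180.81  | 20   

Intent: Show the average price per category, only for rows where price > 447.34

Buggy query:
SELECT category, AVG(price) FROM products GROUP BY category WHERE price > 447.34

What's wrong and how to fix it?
Bug: Row-level WHERE must come before GROUP BY in the clause order

Fix: Move the WHERE clause before GROUP BY

Corrected query:
SELECT category, AVG(price) FROM products WHERE price > 447.34 GROUP BY category

Result:
category | AVG(price)
---------+-----------
Kitchen  | 1100.17   
Office   | 447.85    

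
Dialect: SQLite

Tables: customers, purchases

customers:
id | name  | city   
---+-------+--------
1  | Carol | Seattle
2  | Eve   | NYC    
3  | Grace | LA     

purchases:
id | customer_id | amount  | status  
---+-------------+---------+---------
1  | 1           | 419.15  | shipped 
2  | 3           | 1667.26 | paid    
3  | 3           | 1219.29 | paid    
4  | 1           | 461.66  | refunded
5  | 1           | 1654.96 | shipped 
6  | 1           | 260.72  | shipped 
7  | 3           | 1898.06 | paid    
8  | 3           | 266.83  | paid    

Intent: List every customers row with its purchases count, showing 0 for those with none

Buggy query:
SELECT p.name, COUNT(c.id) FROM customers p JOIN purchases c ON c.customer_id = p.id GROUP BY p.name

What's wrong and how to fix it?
Bug: INNER JOIN drops customers rows that have no matching purchases rows

Fix: Use LEFT JOIN so parents without children still appear (COUNT(c.id) gives 0)

Corrected query:
SELECT p.name, COUNT(c.id) FROM customers p LEFT JOIN purchases c ON c.customer_id = p.id GROUP BY p.name

Result:
name  | COUNT(c.id)
------+------------
Carol | 4          
Eve   | 0          
Grace | 4          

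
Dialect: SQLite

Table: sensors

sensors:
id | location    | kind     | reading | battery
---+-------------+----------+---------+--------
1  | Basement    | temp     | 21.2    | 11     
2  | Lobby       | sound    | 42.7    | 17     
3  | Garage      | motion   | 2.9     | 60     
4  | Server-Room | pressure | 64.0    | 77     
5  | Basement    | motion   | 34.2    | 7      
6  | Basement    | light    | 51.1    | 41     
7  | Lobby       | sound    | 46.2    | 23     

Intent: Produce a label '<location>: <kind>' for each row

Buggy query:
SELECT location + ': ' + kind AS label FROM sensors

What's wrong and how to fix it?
Bug: '+' is numeric addition; on text columns SQLite converts them to 0 instead of concatenating

Fix: Replace + with || to concatenate text

Corrected query:
SELECT location || ': ' || kind AS label FROM sensors

Result:
label                
---------------------
Basement: temp       
Lobby: sound         
Garage: motion       
Server-Room: pressure
Basement: motion     
Basement: light      
Lobby: sound         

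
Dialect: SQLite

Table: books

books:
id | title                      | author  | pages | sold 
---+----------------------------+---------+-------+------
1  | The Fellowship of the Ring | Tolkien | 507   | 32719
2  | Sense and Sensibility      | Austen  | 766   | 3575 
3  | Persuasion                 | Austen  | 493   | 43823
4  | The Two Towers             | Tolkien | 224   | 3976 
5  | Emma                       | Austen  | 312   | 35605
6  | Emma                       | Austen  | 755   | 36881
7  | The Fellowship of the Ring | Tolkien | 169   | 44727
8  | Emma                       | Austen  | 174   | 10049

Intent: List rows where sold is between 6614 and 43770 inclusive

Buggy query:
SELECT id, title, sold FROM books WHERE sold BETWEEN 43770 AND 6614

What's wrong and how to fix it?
Bug: The bounds are reversed; BETWEEN a AND b requires a <= b to match anything

Fix: Swap the bounds so the smaller value comes first

Corrected query:
SELECT id, title, sold FROM books WHERE sold BETWEEN 6614 AND 43770

Result:
id | title                      | sold 
---+----------------------------+------
1  | The Fellowship of the Ring | 32719
5  | Emma                       | 35605
6  | Emma                       | 36881
8  | Emma                       | 10049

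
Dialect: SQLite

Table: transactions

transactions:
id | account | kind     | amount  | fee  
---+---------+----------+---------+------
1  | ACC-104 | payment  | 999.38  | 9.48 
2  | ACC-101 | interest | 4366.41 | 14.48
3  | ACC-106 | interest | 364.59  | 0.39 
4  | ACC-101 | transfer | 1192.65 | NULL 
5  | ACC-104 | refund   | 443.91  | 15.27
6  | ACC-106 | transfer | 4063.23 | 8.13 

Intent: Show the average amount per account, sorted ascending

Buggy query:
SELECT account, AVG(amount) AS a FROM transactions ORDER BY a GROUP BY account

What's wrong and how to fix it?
Bug: ORDER BY appears before GROUP BY; SQL clause order requires GROUP BY first

Fix: Reorder: SELECT … FROM … GROUP BY … ORDER BY …

Corrected query:
SELECT account, AVG(amount) AS a FROM transactions GROUP BY account ORDER BY a

Result:
account | a      
--------+--------
ACC-104 | 721.645
ACC-106 | 2213.91
ACC-101 | 2779.53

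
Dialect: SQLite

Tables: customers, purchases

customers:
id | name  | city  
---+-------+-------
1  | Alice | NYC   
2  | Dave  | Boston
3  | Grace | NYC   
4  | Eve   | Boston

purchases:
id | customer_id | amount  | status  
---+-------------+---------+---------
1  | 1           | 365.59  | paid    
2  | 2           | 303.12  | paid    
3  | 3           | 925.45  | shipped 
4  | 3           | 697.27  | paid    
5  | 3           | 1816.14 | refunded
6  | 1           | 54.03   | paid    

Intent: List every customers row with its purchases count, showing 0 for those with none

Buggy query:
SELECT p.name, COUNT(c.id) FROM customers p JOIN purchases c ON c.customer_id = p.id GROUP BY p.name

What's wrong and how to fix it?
Bug: An inner join excludes parents with zero children

Fix: Switch to LEFT JOIN to retain unmatched parent rows

Corrected query:
SELECT p.name, COUNT(c.id) FROM customers p LEFT JOIN purchases c ON c.customer_id = p.id GROUP BY p.name

Result:
name  | COUNT(c.id)
------+------------
Alice | 2          
Dave  | 1          
Eve   | 0          
Grace | 3          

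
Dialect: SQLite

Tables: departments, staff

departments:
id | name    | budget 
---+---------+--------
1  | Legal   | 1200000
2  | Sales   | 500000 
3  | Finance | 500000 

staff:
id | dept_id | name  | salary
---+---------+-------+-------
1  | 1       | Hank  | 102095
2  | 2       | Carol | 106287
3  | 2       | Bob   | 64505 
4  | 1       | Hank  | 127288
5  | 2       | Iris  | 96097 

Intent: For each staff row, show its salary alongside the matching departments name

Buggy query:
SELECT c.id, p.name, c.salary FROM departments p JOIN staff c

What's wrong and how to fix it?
Bug: JOIN with no ON clause produces a cartesian product; every staff row pairs with every departments row

Fix: Add ON c.dept_id = p.id to the JOIN

Corrected query:
SELECT c.id, p.name, c.salary FROM departments p JOIN staff c ON c.dept_id = p.id

Result:
id | name  | salary
---+-------+-------
1  | Legal | 102095
2  | Sales | 106287
3  | Sales | 64505 
4  | Legal | 127288
5  | Sales | 96097 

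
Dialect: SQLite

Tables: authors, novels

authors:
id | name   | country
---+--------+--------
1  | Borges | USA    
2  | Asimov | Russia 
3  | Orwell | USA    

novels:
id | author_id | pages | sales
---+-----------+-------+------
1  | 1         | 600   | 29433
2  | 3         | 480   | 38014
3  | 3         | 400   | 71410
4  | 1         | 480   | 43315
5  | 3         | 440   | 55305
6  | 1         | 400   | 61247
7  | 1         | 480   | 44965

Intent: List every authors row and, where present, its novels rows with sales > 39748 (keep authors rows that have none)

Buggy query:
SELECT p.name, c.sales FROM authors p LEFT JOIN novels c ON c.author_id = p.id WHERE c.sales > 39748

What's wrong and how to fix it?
Bug: Filtering c.sales in WHERE discards the NULL rows produced by LEFT JOIN, turning it into an inner join

Fix: Move the right-table condition into the ON clause so unmatched parents are kept

Corrected query:
SELECT p.name, c.sales FROM authors p LEFT JOIN novels c ON c.author_id = p.id AND c.sales > 39748

Result:
name   | sales
-------+------
Borges | 43315
Borges | 44965
Borges | 61247
Asimov | NULL 
Orwell | 55305
Orwell | 71410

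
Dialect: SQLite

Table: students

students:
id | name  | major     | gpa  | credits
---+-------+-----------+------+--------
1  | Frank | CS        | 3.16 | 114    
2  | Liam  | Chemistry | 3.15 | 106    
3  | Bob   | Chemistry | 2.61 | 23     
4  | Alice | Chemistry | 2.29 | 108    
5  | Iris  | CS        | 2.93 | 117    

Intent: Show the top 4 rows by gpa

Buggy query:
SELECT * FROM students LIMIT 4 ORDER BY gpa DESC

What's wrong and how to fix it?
Bug: ORDER BY cannot follow LIMIT; LIMIT is the final clause

Fix: Sort with ORDER BY, then apply LIMIT

Corrected query:
SELECT * FROM students ORDER BY gpa DESC LIMIT 4

Result:
id | name  | major     | gpa  | credits
---+-------+-----------+------+--------
1  | Frank | CS        | 3.16 | 114    
2  | Liam  | Chemistry | 3.15 | 106    
5  | Iris  | CS        | 2.93 | 117    
3  | Bob   | Chemistry | 2.61 | 23     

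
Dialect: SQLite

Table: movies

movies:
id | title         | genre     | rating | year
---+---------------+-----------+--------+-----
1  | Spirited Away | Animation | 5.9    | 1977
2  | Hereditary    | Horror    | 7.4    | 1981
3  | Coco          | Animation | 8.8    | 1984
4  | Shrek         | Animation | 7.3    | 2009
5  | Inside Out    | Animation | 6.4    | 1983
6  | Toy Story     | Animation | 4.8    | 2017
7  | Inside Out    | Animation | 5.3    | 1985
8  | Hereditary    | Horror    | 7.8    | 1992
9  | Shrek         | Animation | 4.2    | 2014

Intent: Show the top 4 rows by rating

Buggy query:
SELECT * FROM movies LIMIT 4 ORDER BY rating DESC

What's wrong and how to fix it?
Bug: ORDER BY cannot follow LIMIT; LIMIT is the final clause

Fix: Sort with ORDER BY, then apply LIMIT

Corrected query:
SELECT * FROM movies ORDER BY rating DESC LIMIT 4

Result:
id | title      | genre     | rating | year
---+------------+-----------+--------+-----
3  | Coco       | Animation | 8.8    | 1984
8  | Hereditary | Horror    | 7.8    | 1992
2  | Hereditary | Horror    | 7.4    | 1981
4  | Shrek      | Animation | 7.3    | 2009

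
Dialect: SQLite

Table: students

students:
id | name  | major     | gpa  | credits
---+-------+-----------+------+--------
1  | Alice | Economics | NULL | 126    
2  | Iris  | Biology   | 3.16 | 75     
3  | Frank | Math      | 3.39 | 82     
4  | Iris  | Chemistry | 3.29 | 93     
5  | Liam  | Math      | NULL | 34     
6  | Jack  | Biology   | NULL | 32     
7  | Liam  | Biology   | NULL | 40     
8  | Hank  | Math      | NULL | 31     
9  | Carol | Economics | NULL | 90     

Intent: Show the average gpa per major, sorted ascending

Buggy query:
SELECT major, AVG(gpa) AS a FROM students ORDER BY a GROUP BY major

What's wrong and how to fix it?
Bug: GROUP BY must precede ORDER BY

Fix: Move ORDER BY to the end, after GROUP BY

Corrected query:
SELECT major, AVG(gpa) AS a FROM students GROUP BY major ORDER BY a

Result:
major     | a   
----------+-----
Economics | NULL
Biology   | 3.16
Chemistry | 3.29
Math      | 3.39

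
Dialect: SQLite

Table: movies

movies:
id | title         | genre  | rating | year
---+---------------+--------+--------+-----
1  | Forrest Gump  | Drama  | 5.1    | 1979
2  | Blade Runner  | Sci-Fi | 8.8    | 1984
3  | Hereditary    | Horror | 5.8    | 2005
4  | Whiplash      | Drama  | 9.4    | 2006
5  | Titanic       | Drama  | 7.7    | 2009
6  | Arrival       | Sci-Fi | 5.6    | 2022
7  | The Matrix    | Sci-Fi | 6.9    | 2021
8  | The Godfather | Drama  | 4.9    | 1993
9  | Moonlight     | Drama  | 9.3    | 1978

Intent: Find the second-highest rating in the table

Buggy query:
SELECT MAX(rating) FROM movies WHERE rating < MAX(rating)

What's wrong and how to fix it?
Bug: MAX(rating) on the right of the comparison is an aggregate-in-WHERE error

Fix: Compute the overall MAX in a subquery, then take MAX of rows below it

Corrected query:
SELECT MAX(rating) FROM movies WHERE rating < (SELECT MAX(rating) FROM movies)

Result:
MAX(rating)
-----------
9.3        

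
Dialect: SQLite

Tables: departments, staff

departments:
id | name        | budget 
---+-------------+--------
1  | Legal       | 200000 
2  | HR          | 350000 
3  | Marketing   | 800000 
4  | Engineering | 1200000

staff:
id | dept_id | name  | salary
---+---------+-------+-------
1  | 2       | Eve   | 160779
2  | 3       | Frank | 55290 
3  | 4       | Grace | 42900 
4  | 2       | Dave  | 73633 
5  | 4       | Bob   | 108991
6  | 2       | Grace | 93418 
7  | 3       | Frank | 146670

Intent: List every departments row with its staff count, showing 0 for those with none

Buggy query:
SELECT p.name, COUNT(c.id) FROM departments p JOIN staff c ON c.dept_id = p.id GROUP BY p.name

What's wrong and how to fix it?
Bug: An inner join excludes parents with zero children

Fix: Switch to LEFT JOIN to retain unmatched parent rows

Corrected query:
SELECT p.name, COUNT(c.id) FROM departments p LEFT JOIN staff c ON c.dept_id = p.id GROUP BY p.name

Result:
name        | COUNT(c.id)
------------+------------
Engineering | 2          
HR          | 3          
Legal       | 0          
Marketing   | 2          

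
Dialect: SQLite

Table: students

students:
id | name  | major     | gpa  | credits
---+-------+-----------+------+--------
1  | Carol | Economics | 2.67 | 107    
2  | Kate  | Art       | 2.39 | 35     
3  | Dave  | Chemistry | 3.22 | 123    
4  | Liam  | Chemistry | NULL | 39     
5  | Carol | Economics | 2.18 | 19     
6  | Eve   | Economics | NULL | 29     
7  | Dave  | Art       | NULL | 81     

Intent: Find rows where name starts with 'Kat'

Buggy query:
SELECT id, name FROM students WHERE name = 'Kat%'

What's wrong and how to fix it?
Bug: Wildcards only work with LIKE; '=' treats '%' as a literal character

Fix: Use LIKE for wildcard pattern matching

Corrected query:
SELECT id, name FROM students WHERE name LIKE 'Kat%'

Result:
id | name
---+-----
2  | Kate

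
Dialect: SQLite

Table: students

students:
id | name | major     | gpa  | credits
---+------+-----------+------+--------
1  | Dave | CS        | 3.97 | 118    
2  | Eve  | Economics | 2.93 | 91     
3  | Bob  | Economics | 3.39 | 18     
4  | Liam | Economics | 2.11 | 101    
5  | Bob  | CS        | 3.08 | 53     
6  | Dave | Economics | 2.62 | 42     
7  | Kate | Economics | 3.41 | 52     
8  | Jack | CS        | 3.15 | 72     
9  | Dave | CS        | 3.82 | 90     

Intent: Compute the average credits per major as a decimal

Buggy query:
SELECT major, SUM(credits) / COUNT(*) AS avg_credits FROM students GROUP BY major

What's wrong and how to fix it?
Bug: Both operands are integers, so '/' performs integer division and truncates

Fix: Multiply by 1.0 (or CAST to REAL) to force floating-point division

Corrected query:
SELECT major, SUM(credits) * 1.0 / COUNT(*) AS avg_credits FROM students GROUP BY major

Result:
major     | avg_credits
----------+------------
CS        | 83.25      
Economics | 60.8       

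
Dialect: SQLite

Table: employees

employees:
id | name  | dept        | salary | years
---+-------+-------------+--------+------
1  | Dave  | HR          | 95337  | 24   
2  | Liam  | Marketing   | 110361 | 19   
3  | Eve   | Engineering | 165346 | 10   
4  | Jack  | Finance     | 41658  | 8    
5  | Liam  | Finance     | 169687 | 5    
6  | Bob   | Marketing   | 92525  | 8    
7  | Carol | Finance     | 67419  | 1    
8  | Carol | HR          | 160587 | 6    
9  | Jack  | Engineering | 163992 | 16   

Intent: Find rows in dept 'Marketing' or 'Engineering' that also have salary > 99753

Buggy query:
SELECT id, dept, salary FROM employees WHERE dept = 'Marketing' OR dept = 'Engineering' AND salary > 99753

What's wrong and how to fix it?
Bug: Without parentheses, AND is evaluated before OR, so the salary filter only applies to the 'Engineering' branch

Fix: Add parentheses around the OR so the AND applies to both alternatives

Corrected query:
SELECT id, dept, salary FROM employees WHERE (dept = 'Marketing' OR dept = 'Engineering') AND salary > 99753

Result:
id | dept        | salary
---+-------------+-------
2  | Marketing   | 110361
3  | Engineering | 165346
9  | Engineering | 163992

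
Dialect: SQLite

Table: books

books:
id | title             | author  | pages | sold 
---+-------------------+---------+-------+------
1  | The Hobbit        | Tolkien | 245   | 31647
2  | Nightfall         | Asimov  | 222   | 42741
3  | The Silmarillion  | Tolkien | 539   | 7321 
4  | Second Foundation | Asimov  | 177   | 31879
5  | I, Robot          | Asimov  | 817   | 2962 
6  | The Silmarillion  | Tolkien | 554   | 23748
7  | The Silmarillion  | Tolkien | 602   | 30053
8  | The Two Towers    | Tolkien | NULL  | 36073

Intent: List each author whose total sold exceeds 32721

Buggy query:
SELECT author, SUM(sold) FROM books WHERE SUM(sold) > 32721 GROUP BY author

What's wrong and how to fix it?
Bug: SUM(sold) is an aggregate, but WHERE filters rows before aggregation

Fix: Move the aggregate condition to a HAVING clause

Corrected query:
SELECT author, SUM(sold) FROM books GROUP BY author HAVING SUM(sold) > 32721

Result:
author  | SUM(sold)
--------+----------
Asimov  | 77582    
Tolkien | 128842   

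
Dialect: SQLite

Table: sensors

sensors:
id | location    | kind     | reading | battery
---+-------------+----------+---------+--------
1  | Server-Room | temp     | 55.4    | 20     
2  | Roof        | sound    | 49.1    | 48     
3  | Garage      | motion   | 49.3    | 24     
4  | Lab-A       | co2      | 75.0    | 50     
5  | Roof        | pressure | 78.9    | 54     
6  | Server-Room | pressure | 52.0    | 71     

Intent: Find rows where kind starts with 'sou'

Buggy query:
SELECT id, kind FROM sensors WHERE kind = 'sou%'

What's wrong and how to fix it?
Bug: Wildcards only work with LIKE; '=' treats '%' as a literal character

Fix: Use LIKE for wildcard pattern matching

Corrected query:
SELECT id, kind FROM sensors WHERE kind LIKE 'sou%'

Result:
id | kind 
---+------
2  | sound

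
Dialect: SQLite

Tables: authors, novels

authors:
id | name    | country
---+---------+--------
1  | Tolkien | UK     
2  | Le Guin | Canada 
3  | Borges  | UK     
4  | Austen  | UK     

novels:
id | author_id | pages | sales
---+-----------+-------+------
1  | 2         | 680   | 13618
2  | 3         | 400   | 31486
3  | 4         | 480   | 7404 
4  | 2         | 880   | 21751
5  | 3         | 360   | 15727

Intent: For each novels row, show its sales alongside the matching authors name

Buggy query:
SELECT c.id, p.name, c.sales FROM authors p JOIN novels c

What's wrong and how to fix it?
Bug: Missing join condition: each novels row is matched to all authors rows instead of just its own

Fix: Specify the join condition linking the foreign key to the parent id

Corrected query:
SELECT c.id, p.name, c.sales FROM authors p JOIN novels c ON c.author_id = p.id

Result:
id | name    | sales
---+---------+------
1  | Le Guin | 13618
2  | Borges  | 31486
3  | Austen  | 7404 
4  | Le Guin | 21751
5  | Borges  | 15727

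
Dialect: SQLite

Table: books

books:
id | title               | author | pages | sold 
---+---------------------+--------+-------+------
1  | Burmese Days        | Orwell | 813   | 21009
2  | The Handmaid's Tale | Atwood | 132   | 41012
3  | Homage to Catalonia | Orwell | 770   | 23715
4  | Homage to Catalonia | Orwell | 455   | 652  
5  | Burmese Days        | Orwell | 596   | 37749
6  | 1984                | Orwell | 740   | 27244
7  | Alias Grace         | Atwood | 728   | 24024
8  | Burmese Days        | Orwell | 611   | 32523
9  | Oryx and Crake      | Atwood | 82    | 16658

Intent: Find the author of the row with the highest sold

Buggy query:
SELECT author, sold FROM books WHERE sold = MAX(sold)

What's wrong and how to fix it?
Bug: WHERE is evaluated per row; an aggregate over the whole table isn't defined there

Fix: Wrap MAX in a scalar subquery so WHERE compares against a single value

Corrected query:
SELECT author, sold FROM books WHERE sold = (SELECT MAX(sold) FROM books)

Result:
author | sold 
-------+------
Atwood | 41012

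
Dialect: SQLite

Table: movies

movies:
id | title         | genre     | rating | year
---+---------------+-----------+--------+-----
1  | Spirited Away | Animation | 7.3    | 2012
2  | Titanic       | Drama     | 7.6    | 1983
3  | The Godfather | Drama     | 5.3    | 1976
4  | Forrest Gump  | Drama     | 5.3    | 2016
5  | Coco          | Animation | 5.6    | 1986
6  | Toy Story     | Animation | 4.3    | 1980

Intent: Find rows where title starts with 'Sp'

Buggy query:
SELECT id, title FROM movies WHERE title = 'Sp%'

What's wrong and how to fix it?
Bug: '=' compares the literal string including the % character; pattern matching needs LIKE

Fix: Replace '=' with LIKE so 'Sp%' is treated as a pattern

Corrected query:
SELECT id, title FROM movies WHERE title LIKE 'Sp%'

Result:
id | title        
---+--------------
1  | Spirited Away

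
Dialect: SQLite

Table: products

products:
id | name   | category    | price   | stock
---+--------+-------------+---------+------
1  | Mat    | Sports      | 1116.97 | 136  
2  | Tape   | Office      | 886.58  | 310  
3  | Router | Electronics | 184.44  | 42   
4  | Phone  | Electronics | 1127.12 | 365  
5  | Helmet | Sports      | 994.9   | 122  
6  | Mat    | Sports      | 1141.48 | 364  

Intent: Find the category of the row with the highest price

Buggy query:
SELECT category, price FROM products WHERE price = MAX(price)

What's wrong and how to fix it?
Bug: WHERE is evaluated per row; an aggregate over the whole table isn't defined there

Fix: Wrap MAX in a scalar subquery so WHERE compares against a single value

Corrected query:
SELECT category, price FROM products WHERE price = (SELECT MAX(price) FROM products)

Result:
category | price  
---------+--------
Sports   | 1141.48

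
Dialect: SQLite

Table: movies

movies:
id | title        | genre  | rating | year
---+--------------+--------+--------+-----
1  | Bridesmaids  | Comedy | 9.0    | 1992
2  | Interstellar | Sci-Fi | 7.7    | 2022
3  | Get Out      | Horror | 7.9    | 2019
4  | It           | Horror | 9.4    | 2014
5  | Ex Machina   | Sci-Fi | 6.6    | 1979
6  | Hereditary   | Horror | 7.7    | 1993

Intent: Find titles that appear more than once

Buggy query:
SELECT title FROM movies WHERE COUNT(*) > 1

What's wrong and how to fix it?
Bug: COUNT(*) is an aggregate and cannot be used in WHERE

Fix: Group first, then use HAVING for the count condition

Corrected query:
SELECT title FROM movies GROUP BY title HAVING COUNT(*) > 1

Result:
(no rows)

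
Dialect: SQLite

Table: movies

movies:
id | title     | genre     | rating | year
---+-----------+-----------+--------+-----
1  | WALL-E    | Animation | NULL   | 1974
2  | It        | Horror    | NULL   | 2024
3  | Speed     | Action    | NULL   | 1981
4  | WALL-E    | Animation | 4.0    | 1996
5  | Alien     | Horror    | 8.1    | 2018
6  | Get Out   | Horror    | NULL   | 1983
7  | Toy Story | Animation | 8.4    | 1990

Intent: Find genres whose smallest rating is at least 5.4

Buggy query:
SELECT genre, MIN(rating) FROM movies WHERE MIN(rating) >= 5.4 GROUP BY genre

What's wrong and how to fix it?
Bug: Aggregates like MIN are computed per group after WHERE runs

Fix: Use HAVING for the per-group MIN condition

Corrected query:
SELECT genre, MIN(rating) FROM movies GROUP BY genre HAVING MIN(rating) >= 5.4

Result:
genre  | MIN(rating)
-------+------------
Horror | 8.1        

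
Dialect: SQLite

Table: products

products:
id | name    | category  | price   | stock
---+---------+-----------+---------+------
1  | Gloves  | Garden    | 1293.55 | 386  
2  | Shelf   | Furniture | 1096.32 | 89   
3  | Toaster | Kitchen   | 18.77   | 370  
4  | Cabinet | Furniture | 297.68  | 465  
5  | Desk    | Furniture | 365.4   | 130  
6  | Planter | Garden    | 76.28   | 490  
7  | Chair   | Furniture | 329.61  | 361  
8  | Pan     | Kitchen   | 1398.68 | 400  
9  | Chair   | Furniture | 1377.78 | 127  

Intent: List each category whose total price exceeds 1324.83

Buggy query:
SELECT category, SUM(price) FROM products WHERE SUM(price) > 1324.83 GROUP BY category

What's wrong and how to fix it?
Bug: SUM(price) is an aggregate, but WHERE filters rows before aggregation

Fix: Use HAVING (which filters groups after aggregation) instead of WHERE

Corrected query:
SELECT category, SUM(price) FROM products GROUP BY category HAVING SUM(price) > 1324.83

Result:
category  | SUM(price)
----------+-----------
Furniture | 3466.79   
Garden    | 1369.83   
Kitchen   | 1417.45   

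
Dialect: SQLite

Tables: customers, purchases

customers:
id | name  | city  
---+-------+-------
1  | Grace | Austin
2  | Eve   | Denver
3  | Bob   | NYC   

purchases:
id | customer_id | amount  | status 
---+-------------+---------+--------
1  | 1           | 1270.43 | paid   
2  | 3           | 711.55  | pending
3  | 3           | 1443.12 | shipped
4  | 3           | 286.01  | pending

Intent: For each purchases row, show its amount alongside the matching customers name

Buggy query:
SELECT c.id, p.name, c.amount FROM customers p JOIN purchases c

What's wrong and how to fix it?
Bug: Missing join condition: each purchases row is matched to all customers rows instead of just its own

Fix: Specify the join condition linking the foreign key to the parent id

Corrected query:
SELECT c.id, p.name, c.amount FROM customers p JOIN purchases c ON c.customer_id = p.id

Result:
id | name  | amount 
---+-------+--------
1  | Grace | 1270.43
2  | Bob   | 711.55 
3  | Bob   | 1443.12
4  | Bob   | 286.01 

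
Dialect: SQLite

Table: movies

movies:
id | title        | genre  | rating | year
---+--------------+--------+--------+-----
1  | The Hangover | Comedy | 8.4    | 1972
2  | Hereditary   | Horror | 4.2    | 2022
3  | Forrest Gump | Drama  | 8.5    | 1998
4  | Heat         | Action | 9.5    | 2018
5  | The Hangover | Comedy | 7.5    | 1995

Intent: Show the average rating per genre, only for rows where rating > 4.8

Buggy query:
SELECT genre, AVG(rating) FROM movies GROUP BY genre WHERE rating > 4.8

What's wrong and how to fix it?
Bug: WHERE cannot follow GROUP BY

Fix: Place WHERE between FROM and GROUP BY

Corrected query:
SELECT genre, AVG(rating) FROM movies WHERE rating > 4.8 GROUP BY genre

Result:
genre  | AVG(rating)
-------+------------
Action | 9.5        
Comedy | 7.95       
Drama  | 8.5        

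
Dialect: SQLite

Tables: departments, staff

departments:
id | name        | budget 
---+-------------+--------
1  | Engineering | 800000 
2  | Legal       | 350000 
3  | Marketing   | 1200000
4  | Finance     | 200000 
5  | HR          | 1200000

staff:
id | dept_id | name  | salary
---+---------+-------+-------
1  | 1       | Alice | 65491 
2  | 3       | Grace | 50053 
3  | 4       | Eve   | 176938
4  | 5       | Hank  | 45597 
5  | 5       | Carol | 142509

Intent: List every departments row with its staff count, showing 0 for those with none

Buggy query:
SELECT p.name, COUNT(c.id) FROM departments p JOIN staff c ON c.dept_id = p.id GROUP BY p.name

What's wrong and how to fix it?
Bug: INNER JOIN drops departments rows that have no matching staff rows

Fix: Use LEFT JOIN so parents without children still appear (COUNT(c.id) gives 0)

Corrected query:
SELECT p.name, COUNT(c.id) FROM departments p LEFT JOIN staff c ON c.dept_id = p.id GROUP BY p.name

Result:
name        | COUNT(c.id)
------------+------------
Engineering | 1          
Finance     | 1          
HR          | 2          
Legal       | 0          
Marketing   | 1          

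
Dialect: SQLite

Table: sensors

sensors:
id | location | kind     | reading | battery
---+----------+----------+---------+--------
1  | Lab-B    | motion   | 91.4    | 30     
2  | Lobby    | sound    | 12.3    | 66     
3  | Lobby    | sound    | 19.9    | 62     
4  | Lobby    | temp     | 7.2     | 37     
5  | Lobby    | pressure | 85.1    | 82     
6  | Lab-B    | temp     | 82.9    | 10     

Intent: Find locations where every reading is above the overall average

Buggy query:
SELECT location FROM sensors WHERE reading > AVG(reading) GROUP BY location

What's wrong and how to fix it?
Bug: AVG() is an aggregate; it can't sit directly in WHERE

Fix: Compute the overall average in a scalar subquery and compare each group's MIN against it in HAVING

Corrected query:
SELECT location FROM sensors GROUP BY location HAVING MIN(reading) > (SELECT AVG(reading) FROM sensors)

Result:
location
--------
Lab-B   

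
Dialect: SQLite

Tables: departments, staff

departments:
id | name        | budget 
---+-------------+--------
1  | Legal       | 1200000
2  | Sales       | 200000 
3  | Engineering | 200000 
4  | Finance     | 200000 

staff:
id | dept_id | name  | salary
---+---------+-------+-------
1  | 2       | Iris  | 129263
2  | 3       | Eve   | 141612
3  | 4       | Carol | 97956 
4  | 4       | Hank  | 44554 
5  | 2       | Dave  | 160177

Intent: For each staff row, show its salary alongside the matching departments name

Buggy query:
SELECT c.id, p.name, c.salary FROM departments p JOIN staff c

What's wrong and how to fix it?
Bug: JOIN with no ON clause produces a cartesian product; every staff row pairs with every departments row

Fix: Specify the join condition linking the foreign key to the parent id

Corrected query:
SELECT c.id, p.name, c.salary FROM departments p JOIN staff c ON c.dept_id = p.id

Result:
id | name        | salary
---+-------------+-------
1  | Sales       | 129263
2  | Engineering | 141612
3  | Finance     | 97956 
4  | Finance     | 44554 
5  | Sales       | 160177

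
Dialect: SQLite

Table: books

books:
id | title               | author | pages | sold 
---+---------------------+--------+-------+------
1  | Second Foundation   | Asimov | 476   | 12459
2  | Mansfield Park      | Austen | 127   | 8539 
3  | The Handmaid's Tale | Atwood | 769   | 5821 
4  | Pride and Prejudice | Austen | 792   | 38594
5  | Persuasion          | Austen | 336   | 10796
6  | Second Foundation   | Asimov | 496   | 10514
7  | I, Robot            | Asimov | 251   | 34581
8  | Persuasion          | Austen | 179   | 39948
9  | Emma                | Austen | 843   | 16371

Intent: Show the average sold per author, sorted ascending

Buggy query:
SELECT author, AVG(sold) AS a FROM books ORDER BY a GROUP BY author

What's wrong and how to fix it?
Bug: GROUP BY must precede ORDER BY

Fix: Move ORDER BY to the end, after GROUP BY

Corrected query:
SELECT author, AVG(sold) AS a FROM books GROUP BY author ORDER BY a

Result:
author | a           
-------+-------------
Atwood | 5821        
Asimov | 19184.666667
Austen | 22849.6     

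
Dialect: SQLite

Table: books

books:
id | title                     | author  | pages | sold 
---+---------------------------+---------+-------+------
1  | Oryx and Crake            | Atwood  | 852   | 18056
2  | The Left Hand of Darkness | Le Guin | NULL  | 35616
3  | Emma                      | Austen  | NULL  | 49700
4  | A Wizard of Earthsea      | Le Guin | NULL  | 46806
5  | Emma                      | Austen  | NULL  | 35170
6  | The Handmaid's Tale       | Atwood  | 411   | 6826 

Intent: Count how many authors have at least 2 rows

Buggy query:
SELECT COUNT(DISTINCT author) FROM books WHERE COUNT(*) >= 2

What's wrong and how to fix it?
Bug: COUNT(*) cannot appear in WHERE; the per-group count doesn't exist yet

Fix: Group first with HAVING COUNT(*) >= 2, then COUNT the resulting groups

Corrected query:
SELECT COUNT(*) FROM (SELECT author FROM books GROUP BY author HAVING COUNT(*) >= 2)

Result:
COUNT(*)
--------
3       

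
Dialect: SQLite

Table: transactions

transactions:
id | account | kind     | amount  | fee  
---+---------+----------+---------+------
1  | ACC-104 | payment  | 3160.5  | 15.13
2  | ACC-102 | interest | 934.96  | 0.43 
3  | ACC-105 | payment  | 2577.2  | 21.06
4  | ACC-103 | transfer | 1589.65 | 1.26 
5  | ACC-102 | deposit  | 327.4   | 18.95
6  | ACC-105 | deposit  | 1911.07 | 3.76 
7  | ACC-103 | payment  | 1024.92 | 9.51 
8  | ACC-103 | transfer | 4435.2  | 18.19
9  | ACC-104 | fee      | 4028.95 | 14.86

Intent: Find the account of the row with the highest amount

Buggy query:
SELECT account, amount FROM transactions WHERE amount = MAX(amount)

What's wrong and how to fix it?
Bug: MAX(amount) is an aggregate and cannot be used directly in WHERE

Fix: Use a subquery: WHERE amount = (SELECT MAX(amount) FROM transactions)

Corrected query:
SELECT account, amount FROM transactions WHERE amount = (SELECT MAX(amount) FROM transactions)

Result:
account | amount
--------+-------
ACC-103 | 4435.2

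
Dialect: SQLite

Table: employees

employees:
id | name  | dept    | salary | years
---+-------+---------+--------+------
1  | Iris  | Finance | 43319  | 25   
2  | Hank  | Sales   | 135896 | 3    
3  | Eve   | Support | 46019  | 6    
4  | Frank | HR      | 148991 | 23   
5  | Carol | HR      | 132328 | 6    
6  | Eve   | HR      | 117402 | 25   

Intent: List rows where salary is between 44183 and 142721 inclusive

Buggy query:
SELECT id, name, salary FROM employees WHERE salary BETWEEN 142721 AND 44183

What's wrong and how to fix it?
Bug: The bounds are reversed; BETWEEN a AND b requires a <= b to match anything

Fix: Write BETWEEN 44183 AND 142721

Corrected query:
SELECT id, name, salary FROM employees WHERE salary BETWEEN 44183 AND 142721

Result:
id | name  | salary
---+-------+-------
2  | Hank  | 135896
3  | Eve   | 46019 
5  | Carol | 132328
6  | Eve   | 117402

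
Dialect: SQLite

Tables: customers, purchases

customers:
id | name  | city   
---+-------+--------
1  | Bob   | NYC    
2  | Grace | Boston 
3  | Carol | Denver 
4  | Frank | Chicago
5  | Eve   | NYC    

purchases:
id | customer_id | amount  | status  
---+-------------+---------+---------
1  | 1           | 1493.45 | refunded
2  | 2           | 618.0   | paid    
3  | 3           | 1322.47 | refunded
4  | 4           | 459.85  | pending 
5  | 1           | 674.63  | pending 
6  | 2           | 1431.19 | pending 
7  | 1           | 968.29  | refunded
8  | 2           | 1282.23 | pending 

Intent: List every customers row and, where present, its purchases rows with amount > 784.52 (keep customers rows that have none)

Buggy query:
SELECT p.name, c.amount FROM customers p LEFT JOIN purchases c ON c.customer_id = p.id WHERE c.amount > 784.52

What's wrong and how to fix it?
Bug: Filtering c.amount in WHERE discards the NULL rows produced by LEFT JOIN, turning it into an inner join

Fix: Move the right-table condition into the ON clause so unmatched parents are kept

Corrected query:
SELECT p.name, c.amount FROM customers p LEFT JOIN purchases c ON c.customer_id = p.id AND c.amount > 784.52

Result:
name  | amount 
------+--------
Bob   | 968.29 
Bob   | 1493.45
Grace | 1282.23
Grace | 1431.19
Carol | 1322.47
Frank | NULL   
Eve   | NULL   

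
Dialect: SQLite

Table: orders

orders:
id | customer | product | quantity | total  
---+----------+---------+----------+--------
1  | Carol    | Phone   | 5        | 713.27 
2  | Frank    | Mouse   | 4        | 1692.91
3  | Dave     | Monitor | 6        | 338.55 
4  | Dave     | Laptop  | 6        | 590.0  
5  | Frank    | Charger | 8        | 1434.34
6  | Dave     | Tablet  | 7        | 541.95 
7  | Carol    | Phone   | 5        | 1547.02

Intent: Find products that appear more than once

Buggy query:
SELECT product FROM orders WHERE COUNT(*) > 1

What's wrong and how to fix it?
Bug: COUNT(*) is an aggregate and cannot be used in WHERE

Fix: Group first, then use HAVING for the count condition

Corrected query:
SELECT product FROM orders GROUP BY product HAVING COUNT(*) > 1

Result:
product
-------
Phone  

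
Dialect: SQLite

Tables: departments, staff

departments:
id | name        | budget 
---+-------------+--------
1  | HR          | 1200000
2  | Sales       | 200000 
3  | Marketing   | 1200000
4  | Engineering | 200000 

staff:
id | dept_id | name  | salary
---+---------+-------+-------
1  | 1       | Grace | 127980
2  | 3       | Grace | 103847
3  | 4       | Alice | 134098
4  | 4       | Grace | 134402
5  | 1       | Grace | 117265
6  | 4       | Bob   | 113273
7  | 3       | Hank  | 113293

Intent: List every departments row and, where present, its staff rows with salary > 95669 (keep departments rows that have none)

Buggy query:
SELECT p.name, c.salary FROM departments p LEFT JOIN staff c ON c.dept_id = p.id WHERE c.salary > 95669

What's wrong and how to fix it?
Bug: A WHERE condition on the right-hand table after LEFT JOIN drops unmatched parents

Fix: Put 'c.salary > 95669' in the JOIN's ON clause instead of WHERE

Corrected query:
SELECT p.name, c.salary FROM departments p LEFT JOIN staff c ON c.dept_id = p.id AND c.salary > 95669

Result:
name        | salary
------------+-------
HR          | 117265
HR          | 127980
Sales       | NULL  
Marketing   | 103847
Marketing   | 113293
Engineering | 113273
Engineering | 134098
Engineering | 134402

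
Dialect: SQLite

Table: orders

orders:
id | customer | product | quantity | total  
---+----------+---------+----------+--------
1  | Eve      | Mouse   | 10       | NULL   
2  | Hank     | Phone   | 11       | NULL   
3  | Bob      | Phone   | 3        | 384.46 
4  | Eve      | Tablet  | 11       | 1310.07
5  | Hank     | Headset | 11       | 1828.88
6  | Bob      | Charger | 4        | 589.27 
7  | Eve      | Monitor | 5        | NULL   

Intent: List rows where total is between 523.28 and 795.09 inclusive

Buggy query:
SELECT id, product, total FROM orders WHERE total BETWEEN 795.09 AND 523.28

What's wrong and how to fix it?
Bug: BETWEEN expects the lower bound first; with 795.09 AND 523.28 the range is empty

Fix: Swap the bounds so the smaller value comes first

Corrected query:
SELECT id, product, total FROM orders WHERE total BETWEEN 523.28 AND 795.09

Result:
id | product | total 
---+---------+-------
6  | Charger | 589.27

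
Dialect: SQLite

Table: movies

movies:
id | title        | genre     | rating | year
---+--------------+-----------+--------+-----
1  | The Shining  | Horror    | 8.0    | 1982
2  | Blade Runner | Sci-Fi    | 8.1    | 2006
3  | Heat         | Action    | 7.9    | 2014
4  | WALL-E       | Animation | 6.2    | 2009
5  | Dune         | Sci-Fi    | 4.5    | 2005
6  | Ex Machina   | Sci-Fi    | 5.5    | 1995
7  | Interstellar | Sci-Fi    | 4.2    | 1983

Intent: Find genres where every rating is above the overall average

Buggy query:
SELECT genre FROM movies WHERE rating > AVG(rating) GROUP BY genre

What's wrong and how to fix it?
Bug: WHERE evaluates per row before aggregation, so AVG() is unavailable

Fix: Compute the overall average in a scalar subquery and compare each group's MIN against it in HAVING

Corrected query:
SELECT genre FROM movies GROUP BY genre HAVING MIN(rating) > (SELECT AVG(rating) FROM movies)

Result:
genre 
------
Action
Horror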